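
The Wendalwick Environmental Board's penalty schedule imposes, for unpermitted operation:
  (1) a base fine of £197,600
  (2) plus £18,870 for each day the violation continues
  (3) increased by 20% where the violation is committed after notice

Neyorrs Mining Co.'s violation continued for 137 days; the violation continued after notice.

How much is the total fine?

Per-day component: 137 × £18,870 = £2,585,190
Base plus per-day: £197,600 + £2,585,190 = £2,782,790
Enhancement: 20% of £2,782,790 = £556,558
Enhanced fine: £2,782,790 + £556,558 = £3,339,348

£3,339,348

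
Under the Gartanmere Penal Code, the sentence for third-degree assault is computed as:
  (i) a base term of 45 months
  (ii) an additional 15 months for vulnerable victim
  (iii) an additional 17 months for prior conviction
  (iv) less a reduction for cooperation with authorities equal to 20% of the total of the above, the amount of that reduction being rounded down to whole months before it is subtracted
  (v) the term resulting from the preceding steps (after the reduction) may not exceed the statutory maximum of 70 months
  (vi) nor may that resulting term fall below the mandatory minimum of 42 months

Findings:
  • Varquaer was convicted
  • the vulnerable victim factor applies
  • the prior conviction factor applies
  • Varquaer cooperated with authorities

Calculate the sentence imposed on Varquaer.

Vulnerable victim enhancement: +15 months
Prior conviction enhancement: +17 months
Adjusted term: 45 months + 15 months + 17 months = 77 months
Cooperation with authorities reduction: 20% of 77 months = 15 months (rounded down)
After reduction: 77 − 15 = 62 months
Cap at 70 months: 62 months is within the cap, no reduction.
Minimum 42 months: 62 months meets the minimum, no increase.

62 months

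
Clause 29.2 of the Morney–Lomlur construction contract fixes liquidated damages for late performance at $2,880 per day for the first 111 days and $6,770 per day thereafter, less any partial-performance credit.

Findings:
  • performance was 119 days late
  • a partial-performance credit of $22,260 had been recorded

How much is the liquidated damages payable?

$351,580

First 111 days: 111 × $2,880 = $319,680
Remaining days: (119 − 111) × $6,770 = $54,160
Accrued per-day damages: $319,680 + $54,160 = $373,840
Less partial-performance credit: $373,840 − $22,260 = $351,580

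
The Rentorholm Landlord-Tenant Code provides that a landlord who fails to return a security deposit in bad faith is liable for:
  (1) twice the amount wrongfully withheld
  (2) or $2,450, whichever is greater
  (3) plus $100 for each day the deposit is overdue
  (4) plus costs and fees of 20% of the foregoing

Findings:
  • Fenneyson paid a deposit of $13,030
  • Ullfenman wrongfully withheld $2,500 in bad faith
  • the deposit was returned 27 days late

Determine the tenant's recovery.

Recovery: $9,240

Doubled: 2 × $2,500 = $5,000
Minimum $2,450: $5,000 meets the minimum, no increase.
Late-return penalty: 27 × $100 = $2,700
Damages plus late penalty: $5,000 + $2,700 = $7,700
Costs and fees: 20% of $7,700 = $1,540
Total recovery: $7,700 + $1,540 = $9,240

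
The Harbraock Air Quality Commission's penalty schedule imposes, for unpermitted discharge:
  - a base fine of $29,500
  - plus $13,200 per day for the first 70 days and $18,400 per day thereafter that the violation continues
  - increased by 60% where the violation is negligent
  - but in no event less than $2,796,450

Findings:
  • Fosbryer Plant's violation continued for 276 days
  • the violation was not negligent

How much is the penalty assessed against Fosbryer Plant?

$4,743,900

First 70 days: 70 × $13,200 = $924,000
Remaining days: (276 − 70) × $18,400 = $3,790,400
Per-day component: $924,000 + $3,790,400 = $4,714,400
Base plus per-day: $29,500 + $4,714,400 = $4,743,900
The violation was not negligent: no 60% increase.
Minimum $2,796,450: $4,743,900 meets the minimum, no increase.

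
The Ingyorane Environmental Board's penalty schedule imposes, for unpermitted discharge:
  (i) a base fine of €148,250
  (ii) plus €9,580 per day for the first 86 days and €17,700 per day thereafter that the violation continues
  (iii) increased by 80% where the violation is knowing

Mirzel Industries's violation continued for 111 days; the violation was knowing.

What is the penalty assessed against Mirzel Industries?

First 86 days: 86 × €9,580 = €823,880
Remaining days: (111 − 86) × €17,700 = €442,500
Per-day component: €823,880 + €442,500 = €1,266,380
Base plus per-day: €148,250 + €1,266,380 = €1,414,630
Enhancement: 80% of €1,414,630 = €1,131,704
Enhanced fine: €1,414,630 + €1,131,704 = €2,546,334

€2,546,334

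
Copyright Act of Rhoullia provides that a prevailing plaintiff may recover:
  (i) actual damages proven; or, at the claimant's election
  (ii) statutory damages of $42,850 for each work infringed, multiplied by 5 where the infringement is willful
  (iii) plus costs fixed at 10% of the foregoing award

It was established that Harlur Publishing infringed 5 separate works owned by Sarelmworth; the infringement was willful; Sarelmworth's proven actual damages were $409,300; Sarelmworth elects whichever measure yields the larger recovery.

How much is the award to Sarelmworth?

Award: $1,178,375

Statutory damages: 5 × $42,850 = $214,250
Multiplied by 5: 5 × $214,250 = $1,071,250
Greater of actual damages ($409,300) or enhanced statutory damages ($1,071,250): $1,071,250
Costs: 10% of $1,071,250 = $107,125
Award plus costs: $1,071,250 + $107,125 = $1,178,375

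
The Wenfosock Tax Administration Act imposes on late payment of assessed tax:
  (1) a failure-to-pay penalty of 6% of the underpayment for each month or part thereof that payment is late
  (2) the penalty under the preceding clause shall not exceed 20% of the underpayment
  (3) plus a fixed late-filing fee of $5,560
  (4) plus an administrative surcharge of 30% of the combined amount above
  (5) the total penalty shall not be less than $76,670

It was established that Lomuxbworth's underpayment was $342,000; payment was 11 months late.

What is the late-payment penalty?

Accrued rate: 6% × 11 = 66%, capped at 20% → 20%
Failure-to-pay penalty: 20% of $342,000 = $68,400
Penalty before surcharge: $68,400 + $5,560 = $73,960
Administrative surcharge: 30% of $73,960 = $22,188
Total penalty: $73,960 + $22,188 = $96,148
Minimum $76,670: $96,148 meets the minimum, no increase.

$96,148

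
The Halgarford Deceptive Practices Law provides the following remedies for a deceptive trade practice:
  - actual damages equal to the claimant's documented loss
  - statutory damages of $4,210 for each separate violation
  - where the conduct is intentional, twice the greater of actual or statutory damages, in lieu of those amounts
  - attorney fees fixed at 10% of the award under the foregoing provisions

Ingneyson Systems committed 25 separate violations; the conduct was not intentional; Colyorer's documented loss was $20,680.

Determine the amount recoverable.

Statutory damages: 25 × $4,210 = $105,250
Conduct not intentional: the in-lieu enhancement does not apply.
Actual plus statutory damages: $20,680 + $105,250 = $125,930
Attorney fees: 10% of $125,930 = $12,593
Total recovery: $125,930 + $12,593 = $138,523

$138,523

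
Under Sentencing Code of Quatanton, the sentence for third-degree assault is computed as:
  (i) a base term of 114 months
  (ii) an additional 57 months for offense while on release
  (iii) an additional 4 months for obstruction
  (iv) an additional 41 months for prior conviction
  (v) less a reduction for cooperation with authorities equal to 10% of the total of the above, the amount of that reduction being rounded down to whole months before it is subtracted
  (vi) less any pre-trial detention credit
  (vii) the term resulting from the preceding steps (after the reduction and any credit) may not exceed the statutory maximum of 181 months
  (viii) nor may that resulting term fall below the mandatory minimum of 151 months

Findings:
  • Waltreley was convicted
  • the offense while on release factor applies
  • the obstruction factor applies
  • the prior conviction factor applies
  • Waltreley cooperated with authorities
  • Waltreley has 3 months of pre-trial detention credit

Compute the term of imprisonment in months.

181 months

Offense while on release enhancement: +57 months
Obstruction enhancement: +4 months
Prior conviction enhancement: +41 months
Adjusted term: 114 months + 57 months + 4 months + 41 months = 216 months
Cooperation with authorities reduction: 10% of 216 months = 21 months (rounded down)
After reduction: 216 − 21 = 195 months
Less pre-trial detention credit: 195 months − 3 months = 192 months
Cap at 181 months: 192 months exceeds the cap → 181 months
Minimum 151 months: 181 months meets the minimum, no increase.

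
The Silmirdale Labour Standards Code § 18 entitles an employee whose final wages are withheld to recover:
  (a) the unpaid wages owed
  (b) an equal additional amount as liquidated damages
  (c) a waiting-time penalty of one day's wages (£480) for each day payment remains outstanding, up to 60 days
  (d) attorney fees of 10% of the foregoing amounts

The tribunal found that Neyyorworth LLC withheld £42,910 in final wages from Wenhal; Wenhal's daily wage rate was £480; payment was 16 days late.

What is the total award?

£102,850

Liquidated damages (equal amount): £42,910
Penalty days: min(16, 60) = 16
Waiting-time penalty: 16 × £480 = £7,680
Subtotal: £42,910 + £42,910 + £7,680 = £93,500
Attorney fees: 10% of £93,500 = £9,350
Total award: £93,500 + £9,350 = £102,850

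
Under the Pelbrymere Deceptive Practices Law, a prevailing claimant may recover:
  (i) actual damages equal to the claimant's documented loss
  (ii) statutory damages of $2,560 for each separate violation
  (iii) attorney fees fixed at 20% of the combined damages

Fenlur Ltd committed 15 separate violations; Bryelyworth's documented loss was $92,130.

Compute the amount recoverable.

Total recovery: $156,636

Statutory damages: 15 × $2,560 = $38,400
Combined damages: $92,130 + $38,400 = $130,530
Attorney fees: 20% of $130,530 = $26,106
Total recovery: $130,530 + $26,106 = $156,636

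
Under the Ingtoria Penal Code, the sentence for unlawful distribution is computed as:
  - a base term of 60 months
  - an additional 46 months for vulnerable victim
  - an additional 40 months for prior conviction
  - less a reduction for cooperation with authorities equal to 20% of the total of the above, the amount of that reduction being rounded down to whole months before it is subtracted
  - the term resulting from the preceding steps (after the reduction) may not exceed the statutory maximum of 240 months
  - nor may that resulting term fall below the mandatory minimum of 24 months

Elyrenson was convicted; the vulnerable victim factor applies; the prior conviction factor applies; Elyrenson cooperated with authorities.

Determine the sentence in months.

Vulnerable victim enhancement: +46 months
Prior conviction enhancement: +40 months
Adjusted term: 60 months + 46 months + 40 months = 146 months
Cooperation with authorities reduction: 20% of 146 months = 29 months (rounded down)
After reduction: 146 − 29 = 117 months
Cap at 240 months: 117 months is within the cap, no reduction.
Minimum 24 months: 117 months meets the minimum, no increase.

117 months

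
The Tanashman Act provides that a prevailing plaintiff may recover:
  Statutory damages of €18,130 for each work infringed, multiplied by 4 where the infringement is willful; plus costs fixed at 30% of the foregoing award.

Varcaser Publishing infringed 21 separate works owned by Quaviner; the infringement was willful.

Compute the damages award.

€1,979,796

Statutory damages: 21 × €18,130 = €380,730
Multiplied by 4: 4 × €380,730 = €1,522,920
Costs: 30% of €1,522,920 = €456,876
Award plus costs: €1,522,920 + €456,876 = €1,979,796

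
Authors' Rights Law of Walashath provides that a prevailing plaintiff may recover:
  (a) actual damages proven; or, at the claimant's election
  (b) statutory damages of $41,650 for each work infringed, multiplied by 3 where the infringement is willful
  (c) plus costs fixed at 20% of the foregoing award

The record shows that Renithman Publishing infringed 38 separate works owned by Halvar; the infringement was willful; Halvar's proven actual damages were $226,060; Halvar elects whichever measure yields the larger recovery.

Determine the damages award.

Statutory damages: 38 × $41,650 = $1,582,700
Trebled: 3 × $1,582,700 = $4,748,100
Greater of actual damages ($226,060) or enhanced statutory damages ($4,748,100): $4,748,100
Costs: 20% of $4,748,100 = $949,620
Award plus costs: $4,748,100 + $949,620 = $5,697,720

$5,697,720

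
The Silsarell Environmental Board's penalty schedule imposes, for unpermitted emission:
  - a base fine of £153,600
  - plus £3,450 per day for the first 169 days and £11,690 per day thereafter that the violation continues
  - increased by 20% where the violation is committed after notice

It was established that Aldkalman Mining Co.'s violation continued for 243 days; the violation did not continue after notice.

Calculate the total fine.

£1,601,710

First 169 days: 169 × £3,450 = £583,050
Remaining days: (243 − 169) × £11,690 = £865,060
Per-day component: £583,050 + £865,060 = £1,448,110
Base plus per-day: £153,600 + £1,448,110 = £1,601,710
The violation did not continue after notice: no 20% increase.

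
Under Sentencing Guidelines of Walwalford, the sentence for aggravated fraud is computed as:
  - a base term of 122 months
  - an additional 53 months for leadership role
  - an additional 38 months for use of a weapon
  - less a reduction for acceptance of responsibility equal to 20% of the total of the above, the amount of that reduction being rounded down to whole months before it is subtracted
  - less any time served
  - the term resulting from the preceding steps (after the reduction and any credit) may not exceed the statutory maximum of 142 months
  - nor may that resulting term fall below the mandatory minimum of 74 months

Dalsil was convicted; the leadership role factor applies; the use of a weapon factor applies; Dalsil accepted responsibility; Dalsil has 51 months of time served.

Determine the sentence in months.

Leadership role enhancement: +53 months
Use of a weapon enhancement: +38 months
Adjusted term: 122 months + 53 months + 38 months = 213 months
Acceptance of responsibility reduction: 20% of 213 months = 42 months (rounded down)
After reduction: 213 − 42 = 171 months
Less time served: 171 months − 51 months = 120 months
Cap at 142 months: 120 months is within the cap, no reduction.
Minimum 74 months: 120 months meets the minimum, no increase.

120 months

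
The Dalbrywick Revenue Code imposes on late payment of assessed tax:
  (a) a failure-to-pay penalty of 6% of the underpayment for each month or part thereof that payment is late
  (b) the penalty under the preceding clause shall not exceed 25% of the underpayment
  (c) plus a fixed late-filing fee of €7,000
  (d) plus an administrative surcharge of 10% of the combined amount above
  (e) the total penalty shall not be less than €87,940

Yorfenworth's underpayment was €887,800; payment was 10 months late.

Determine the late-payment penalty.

€251,845

Accrued rate: 6% × 10 = 60%, capped at 25% → 25%
Failure-to-pay penalty: 25% of €887,800 = €221,950
Penalty before surcharge: €221,950 + €7,000 = €228,950
Administrative surcharge: 10% of €228,950 = €22,895
Total penalty: €228,950 + €22,895 = €251,845
Minimum €87,940: €251,845 meets the minimum, no increase.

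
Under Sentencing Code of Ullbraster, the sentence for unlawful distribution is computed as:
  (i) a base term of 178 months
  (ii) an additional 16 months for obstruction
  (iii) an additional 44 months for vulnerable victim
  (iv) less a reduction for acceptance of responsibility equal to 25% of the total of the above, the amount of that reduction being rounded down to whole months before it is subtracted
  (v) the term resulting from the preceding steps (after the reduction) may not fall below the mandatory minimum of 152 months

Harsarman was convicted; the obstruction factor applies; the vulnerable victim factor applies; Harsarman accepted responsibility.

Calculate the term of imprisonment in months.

Sentence: 179 months

Obstruction enhancement: +16 months
Vulnerable victim enhancement: +44 months
Adjusted term: 178 months + 16 months + 44 months = 238 months
Acceptance of responsibility reduction: 25% of 238 months = 59 months (rounded down)
After reduction: 238 − 59 = 179 months
Minimum 152 months: 179 months meets the minimum, no increase.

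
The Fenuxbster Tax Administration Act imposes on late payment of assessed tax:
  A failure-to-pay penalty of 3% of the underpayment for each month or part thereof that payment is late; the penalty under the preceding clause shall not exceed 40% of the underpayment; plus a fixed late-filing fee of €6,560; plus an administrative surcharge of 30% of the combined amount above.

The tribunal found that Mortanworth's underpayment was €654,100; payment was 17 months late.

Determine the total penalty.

€348,660

Accrued rate: 3% × 17 = 51%, capped at 40% → 40%
Failure-to-pay penalty: 40% of €654,100 = €261,640
Penalty before surcharge: €261,640 + €6,560 = €268,200
Administrative surcharge: 30% of €268,200 = €80,460
Total penalty: €268,200 + €80,460 = €348,660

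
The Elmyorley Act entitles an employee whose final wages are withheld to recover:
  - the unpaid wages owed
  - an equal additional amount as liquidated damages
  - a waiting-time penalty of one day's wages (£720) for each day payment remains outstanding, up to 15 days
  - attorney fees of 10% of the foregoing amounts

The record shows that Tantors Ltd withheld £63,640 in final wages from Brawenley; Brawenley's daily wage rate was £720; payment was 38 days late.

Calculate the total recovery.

£151,888

Liquidated damages (equal amount): £63,640
Penalty days: min(38, 15) = 15
Waiting-time penalty: 15 × £720 = £10,800
Subtotal: £63,640 + £63,640 + £10,800 = £138,080
Attorney fees: 10% of £138,080 = £13,808
Total award: £138,080 + £13,808 = £151,888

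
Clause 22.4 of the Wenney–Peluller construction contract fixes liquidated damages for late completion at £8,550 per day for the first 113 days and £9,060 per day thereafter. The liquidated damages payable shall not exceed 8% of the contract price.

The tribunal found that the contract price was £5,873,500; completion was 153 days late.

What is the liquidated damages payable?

First 113 days: 113 × £8,550 = £966,150
Remaining days: (153 − 113) × £9,060 = £362,400
Accrued per-day damages: £966,150 + £362,400 = £1,328,550
Cap: 8% of £5,873,500 = £469,880
Cap at £469,880: £1,328,550 exceeds the cap → £469,880

£469,880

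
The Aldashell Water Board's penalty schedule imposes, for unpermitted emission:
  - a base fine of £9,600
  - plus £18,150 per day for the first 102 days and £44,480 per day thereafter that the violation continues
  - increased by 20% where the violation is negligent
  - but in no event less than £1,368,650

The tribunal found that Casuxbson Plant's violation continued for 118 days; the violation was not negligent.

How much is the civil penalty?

First 102 days: 102 × £18,150 = £1,851,300
Remaining days: (118 − 102) × £44,480 = £711,680
Per-day component: £1,851,300 + £711,680 = £2,562,980
Base plus per-day: £9,600 + £2,562,980 = £2,572,580
The violation was not negligent: no 20% increase.
Minimum £1,368,650: £2,572,580 meets the minimum, no increase.

£2,572,580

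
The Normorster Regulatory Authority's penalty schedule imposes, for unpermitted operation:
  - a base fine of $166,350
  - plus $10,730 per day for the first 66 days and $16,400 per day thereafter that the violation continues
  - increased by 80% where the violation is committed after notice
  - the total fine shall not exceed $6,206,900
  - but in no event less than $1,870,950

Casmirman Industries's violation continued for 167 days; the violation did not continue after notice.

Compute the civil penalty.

First 66 days: 66 × $10,730 = $708,180
Remaining days: (167 − 66) × $16,400 = $1,656,400
Per-day component: $708,180 + $1,656,400 = $2,364,580
Base plus per-day: $166,350 + $2,364,580 = $2,530,930
The violation did not continue after notice: no 80% increase.
Cap at $6,206,900: $2,530,930 is within the cap, no reduction.
Minimum $1,870,950: $2,530,930 meets the minimum, no increase.

$2,530,930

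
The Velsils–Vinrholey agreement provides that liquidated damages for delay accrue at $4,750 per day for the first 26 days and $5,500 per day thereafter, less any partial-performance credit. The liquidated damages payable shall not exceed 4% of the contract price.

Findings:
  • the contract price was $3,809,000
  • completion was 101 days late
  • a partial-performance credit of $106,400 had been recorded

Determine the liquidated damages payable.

First 26 days: 26 × $4,750 = $123,500
Remaining days: (101 − 26) × $5,500 = $412,500
Accrued per-day damages: $123,500 + $412,500 = $536,000
Less partial-performance credit: $536,000 − $106,400 = $429,600
Cap: 4% of $3,809,000 = $152,360
Cap at $152,360: $429,600 exceeds the cap → $152,360

$152,360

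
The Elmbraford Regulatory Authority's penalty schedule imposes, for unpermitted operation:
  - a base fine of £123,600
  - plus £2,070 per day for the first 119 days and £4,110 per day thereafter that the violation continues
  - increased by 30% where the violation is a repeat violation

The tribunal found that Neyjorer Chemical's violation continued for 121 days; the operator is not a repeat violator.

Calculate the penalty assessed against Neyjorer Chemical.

First 119 days: 119 × £2,070 = £246,330
Remaining days: (121 − 119) × £4,110 = £8,220
Per-day component: £246,330 + £8,220 = £254,550
Base plus per-day: £123,600 + £254,550 = £378,150
The operator is not a repeat violator: no 30% increase.

£378,150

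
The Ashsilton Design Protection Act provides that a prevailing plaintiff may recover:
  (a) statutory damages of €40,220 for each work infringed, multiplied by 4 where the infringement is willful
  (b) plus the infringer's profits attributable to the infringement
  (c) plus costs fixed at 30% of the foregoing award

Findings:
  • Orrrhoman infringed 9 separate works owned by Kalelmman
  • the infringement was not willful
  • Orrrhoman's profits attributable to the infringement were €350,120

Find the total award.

Award: €925,730

Statutory damages: 9 × €40,220 = €361,980
Infringement not willful: no ×4 enhancement.
Combined award: €361,980 + €350,120 = €712,100
Costs: 30% of €712,100 = €213,630
Award plus costs: €712,100 + €213,630 = €925,730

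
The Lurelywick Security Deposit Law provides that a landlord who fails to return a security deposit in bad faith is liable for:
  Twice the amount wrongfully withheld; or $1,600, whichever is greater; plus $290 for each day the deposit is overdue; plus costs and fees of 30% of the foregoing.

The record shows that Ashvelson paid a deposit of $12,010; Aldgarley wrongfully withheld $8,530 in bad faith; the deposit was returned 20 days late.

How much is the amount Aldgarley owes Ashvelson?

$29,718

Doubled: 2 × $8,530 = $17,060
Minimum $1,600: $17,060 meets the minimum, no increase.
Late-return penalty: 20 × $290 = $5,800
Damages plus late penalty: $17,060 + $5,800 = $22,860
Costs and fees: 30% of $22,860 = $6,858
Total recovery: $22,860 + $6,858 = $29,718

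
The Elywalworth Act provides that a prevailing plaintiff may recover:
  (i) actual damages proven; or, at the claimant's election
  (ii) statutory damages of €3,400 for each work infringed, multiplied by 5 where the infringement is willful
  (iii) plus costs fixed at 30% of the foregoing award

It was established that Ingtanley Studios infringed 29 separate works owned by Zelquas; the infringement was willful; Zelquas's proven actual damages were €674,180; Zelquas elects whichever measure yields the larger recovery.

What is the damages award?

Statutory damages: 29 × €3,400 = €98,600
Multiplied by 5: 5 × €98,600 = €493,000
Greater of actual damages (€674,180) or enhanced statutory damages (€493,000): €674,180
Costs: 30% of €674,180 = €202,254
Award plus costs: €674,180 + €202,254 = €876,434

€876,434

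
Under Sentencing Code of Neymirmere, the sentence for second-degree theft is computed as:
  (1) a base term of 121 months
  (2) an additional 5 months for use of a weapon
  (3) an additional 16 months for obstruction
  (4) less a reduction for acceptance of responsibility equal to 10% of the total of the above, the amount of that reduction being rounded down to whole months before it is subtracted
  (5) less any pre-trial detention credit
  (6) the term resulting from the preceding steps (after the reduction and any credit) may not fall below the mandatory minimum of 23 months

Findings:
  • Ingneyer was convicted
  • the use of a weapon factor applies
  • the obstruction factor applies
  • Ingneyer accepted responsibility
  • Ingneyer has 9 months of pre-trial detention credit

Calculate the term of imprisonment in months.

119 months

Use of a weapon enhancement: +5 months
Obstruction enhancement: +16 months
Adjusted term: 121 months + 5 months + 16 months = 142 months
Acceptance of responsibility reduction: 10% of 142 months = 14 months (rounded down)
After reduction: 142 − 14 = 128 months
Less pre-trial detention credit: 128 months − 9 months = 119 months
Minimum 23 months: 119 months meets the minimum, no increase.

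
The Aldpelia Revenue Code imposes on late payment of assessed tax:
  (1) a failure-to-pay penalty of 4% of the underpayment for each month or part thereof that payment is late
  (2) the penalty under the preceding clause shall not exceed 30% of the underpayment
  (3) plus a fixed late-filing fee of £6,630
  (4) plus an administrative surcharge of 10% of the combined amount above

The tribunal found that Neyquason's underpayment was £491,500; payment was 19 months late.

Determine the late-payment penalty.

£169,488

Accrued rate: 4% × 19 = 76%, capped at 30% → 30%
Failure-to-pay penalty: 30% of £491,500 = £147,450
Penalty before surcharge: £147,450 + £6,630 = £154,080
Administrative surcharge: 10% of £154,080 = £15,408
Total penalty: £154,080 + £15,408 = £169,488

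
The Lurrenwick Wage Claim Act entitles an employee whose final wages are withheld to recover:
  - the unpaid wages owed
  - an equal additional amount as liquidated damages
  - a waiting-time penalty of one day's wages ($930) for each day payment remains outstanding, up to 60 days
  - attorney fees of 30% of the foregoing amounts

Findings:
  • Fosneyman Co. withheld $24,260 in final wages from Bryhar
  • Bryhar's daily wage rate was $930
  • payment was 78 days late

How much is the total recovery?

$135,616

Liquidated damages (equal amount): $24,260
Penalty days: min(78, 60) = 60
Waiting-time penalty: 60 × $930 = $55,800
Subtotal: $24,260 + $24,260 + $55,800 = $104,320
Attorney fees: 30% of $104,320 = $31,296
Total award: $104,320 + $31,296 = $135,616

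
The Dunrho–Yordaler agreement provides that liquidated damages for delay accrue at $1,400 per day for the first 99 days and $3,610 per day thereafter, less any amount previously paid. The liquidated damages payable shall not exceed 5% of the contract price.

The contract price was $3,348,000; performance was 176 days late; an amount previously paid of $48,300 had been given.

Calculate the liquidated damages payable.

$167,400

First 99 days: 99 × $1,400 = $138,600
Remaining days: (176 − 99) × $3,610 = $277,970
Accrued per-day damages: $138,600 + $277,970 = $416,570
Less amount previously paid: $416,570 − $48,300 = $368,270
Cap: 5% of $3,348,000 = $167,400
Cap at $167,400: $368,270 exceeds the cap → $167,400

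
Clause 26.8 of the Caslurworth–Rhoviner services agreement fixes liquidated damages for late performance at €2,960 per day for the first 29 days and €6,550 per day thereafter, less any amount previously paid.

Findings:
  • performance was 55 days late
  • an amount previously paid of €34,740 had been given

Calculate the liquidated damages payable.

€221,400

First 29 days: 29 × €2,960 = €85,840
Remaining days: (55 − 29) × €6,550 = €170,300
Accrued per-day damages: €85,840 + €170,300 = €256,140
Less amount previously paid: €256,140 − €34,740 = €221,400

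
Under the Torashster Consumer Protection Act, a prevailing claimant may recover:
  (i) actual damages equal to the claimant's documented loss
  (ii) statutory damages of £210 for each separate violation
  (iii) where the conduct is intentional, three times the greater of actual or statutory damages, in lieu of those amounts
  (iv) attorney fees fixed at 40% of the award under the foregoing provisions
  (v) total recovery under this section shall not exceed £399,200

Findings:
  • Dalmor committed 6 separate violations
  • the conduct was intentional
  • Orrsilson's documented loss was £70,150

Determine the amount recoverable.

£294,630

Statutory damages: 6 × £210 = £1,260
Greater of actual damages (£70,150) or statutory damages (£1,260): £70,150
Trebled: 3 × £70,150 = £210,450
Attorney fees: 40% of £210,450 = £84,180
Total before cap: £210,450 + £84,180 = £294,630
Cap at £399,200: £294,630 is within the cap, no reduction.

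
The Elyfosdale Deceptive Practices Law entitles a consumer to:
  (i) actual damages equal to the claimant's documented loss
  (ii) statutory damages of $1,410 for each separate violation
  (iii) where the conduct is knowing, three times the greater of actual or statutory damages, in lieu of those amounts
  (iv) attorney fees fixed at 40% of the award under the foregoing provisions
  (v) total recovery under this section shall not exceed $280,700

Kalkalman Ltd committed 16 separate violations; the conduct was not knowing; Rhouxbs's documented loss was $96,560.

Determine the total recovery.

Statutory damages: 16 × $1,410 = $22,560
Conduct not knowing: the in-lieu enhancement does not apply.
Actual plus statutory damages: $96,560 + $22,560 = $119,120
Attorney fees: 40% of $119,120 = $47,648
Total before cap: $119,120 + $47,648 = $166,768
Cap at $280,700: $166,768 is within the cap, no reduction.

$166,768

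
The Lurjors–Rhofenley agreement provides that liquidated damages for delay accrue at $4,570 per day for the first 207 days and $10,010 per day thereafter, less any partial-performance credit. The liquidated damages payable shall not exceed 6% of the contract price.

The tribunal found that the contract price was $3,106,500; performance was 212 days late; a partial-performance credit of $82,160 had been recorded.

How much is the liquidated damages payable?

$186,390

First 207 days: 207 × $4,570 = $945,990
Remaining days: (212 − 207) × $10,010 = $50,050
Accrued per-day damages: $945,990 + $50,050 = $996,040
Less partial-performance credit: $996,040 − $82,160 = $913,880
Cap: 6% of $3,106,500 = $186,390
Cap at $186,390: $913,880 exceeds the cap → $186,390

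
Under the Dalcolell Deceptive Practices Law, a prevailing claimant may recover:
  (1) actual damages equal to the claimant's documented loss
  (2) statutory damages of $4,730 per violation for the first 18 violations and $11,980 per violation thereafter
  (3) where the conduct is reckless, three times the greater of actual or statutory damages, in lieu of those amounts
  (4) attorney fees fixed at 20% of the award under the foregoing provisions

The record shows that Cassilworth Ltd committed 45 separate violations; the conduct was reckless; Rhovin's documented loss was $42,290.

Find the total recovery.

$1,470,960

First 18 violations: 18 × $4,730 = $85,140
Remaining violations: (45 − 18) × $11,980 = $323,460
Statutory damages: $85,140 + $323,460 = $408,600
Greater of actual damages ($42,290) or statutory damages ($408,600): $408,600
Trebled: 3 × $408,600 = $1,225,800
Attorney fees: 20% of $1,225,800 = $245,160
Total recovery: $1,225,800 + $245,160 = $1,470,960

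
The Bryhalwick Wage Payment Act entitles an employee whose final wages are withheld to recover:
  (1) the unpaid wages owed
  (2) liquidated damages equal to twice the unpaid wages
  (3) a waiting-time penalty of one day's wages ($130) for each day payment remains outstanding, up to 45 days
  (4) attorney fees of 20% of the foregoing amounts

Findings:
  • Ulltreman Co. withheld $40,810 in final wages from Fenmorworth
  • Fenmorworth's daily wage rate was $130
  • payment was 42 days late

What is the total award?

Doubled: 2 × $40,810 = $81,620
Penalty days: min(42, 45) = 42
Waiting-time penalty: 42 × $130 = $5,460
Subtotal: $40,810 + $81,620 + $5,460 = $127,890
Attorney fees: 20% of $127,890 = $25,578
Total award: $127,890 + $25,578 = $153,468

$153,468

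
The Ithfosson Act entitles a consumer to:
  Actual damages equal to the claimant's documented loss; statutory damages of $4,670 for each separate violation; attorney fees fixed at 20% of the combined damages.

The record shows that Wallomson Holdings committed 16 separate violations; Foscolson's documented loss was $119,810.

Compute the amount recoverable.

Statutory damages: 16 × $4,670 = $74,720
Combined damages: $119,810 + $74,720 = $194,530
Attorney fees: 20% of $194,530 = $38,906
Total recovery: $194,530 + $38,906 = $233,436

$233,436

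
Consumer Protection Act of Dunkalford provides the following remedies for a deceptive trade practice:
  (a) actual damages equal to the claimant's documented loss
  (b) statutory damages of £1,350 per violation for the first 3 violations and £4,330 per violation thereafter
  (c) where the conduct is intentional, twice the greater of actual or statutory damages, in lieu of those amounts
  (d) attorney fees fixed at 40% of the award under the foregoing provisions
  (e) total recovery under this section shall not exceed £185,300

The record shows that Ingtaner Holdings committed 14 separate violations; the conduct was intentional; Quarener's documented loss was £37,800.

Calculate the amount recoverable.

£144,704

First 3 violations: 3 × £1,350 = £4,050
Remaining violations: (14 − 3) × £4,330 = £47,630
Statutory damages: £4,050 + £47,630 = £51,680
Greater of actual damages (£37,800) or statutory damages (£51,680): £51,680
Doubled: 2 × £51,680 = £103,360
Attorney fees: 40% of £103,360 = £41,344
Total before cap: £103,360 + £41,344 = £144,704
Cap at £185,300: £144,704 is within the cap, no reduction.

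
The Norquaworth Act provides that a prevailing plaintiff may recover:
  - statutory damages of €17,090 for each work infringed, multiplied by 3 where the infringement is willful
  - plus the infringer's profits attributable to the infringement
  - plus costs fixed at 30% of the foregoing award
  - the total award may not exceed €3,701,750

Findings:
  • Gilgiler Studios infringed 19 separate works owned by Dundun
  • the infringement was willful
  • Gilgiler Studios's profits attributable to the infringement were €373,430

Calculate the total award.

Award: €1,751,828

Statutory damages: 19 × €17,090 = €324,710
Trebled: 3 × €324,710 = €974,130
Combined award: €974,130 + €373,430 = €1,347,560
Costs: 30% of €1,347,560 = €404,268
Award plus costs: €1,347,560 + €404,268 = €1,751,828
Cap at €3,701,750: €1,751,828 is within the cap, no reduction.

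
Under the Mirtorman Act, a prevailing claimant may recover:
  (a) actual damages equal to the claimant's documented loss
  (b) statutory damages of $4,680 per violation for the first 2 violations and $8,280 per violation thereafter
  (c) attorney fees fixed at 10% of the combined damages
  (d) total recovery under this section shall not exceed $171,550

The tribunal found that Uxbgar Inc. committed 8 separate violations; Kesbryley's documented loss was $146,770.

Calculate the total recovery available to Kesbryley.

First 2 violations: 2 × $4,680 = $9,360
Remaining violations: (8 − 2) × $8,280 = $49,680
Statutory damages: $9,360 + $49,680 = $59,040
Combined damages: $146,770 + $59,040 = $205,810
Attorney fees: 10% of $205,810 = $20,581
Total before cap: $205,810 + $20,581 = $226,391
Cap at $171,550: $226,391 exceeds the cap → $171,550

$171,550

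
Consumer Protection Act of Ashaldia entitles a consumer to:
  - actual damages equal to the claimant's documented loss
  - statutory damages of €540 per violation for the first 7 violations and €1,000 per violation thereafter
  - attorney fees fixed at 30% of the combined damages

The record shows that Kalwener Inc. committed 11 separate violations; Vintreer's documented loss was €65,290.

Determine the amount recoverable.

First 7 violations: 7 × €540 = €3,780
Remaining violations: (11 − 7) × €1,000 = €4,000
Statutory damages: €3,780 + €4,000 = €7,780
Combined damages: €65,290 + €7,780 = €73,070
Attorney fees: 30% of €73,070 = €21,921
Total recovery: €73,070 + €21,921 = €94,991

€94,991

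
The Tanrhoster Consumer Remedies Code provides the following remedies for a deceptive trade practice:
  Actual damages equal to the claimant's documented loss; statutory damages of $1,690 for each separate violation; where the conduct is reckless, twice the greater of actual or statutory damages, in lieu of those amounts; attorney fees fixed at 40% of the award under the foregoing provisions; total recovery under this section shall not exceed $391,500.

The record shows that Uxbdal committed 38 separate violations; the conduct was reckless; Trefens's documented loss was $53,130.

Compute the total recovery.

Statutory damages: 38 × $1,690 = $64,220
Greater of actual damages ($53,130) or statutory damages ($64,220): $64,220
Doubled: 2 × $64,220 = $128,440
Attorney fees: 40% of $128,440 = $51,376
Total before cap: $128,440 + $51,376 = $179,816
Cap at $391,500: $179,816 is within the cap, no reduction.

$179,816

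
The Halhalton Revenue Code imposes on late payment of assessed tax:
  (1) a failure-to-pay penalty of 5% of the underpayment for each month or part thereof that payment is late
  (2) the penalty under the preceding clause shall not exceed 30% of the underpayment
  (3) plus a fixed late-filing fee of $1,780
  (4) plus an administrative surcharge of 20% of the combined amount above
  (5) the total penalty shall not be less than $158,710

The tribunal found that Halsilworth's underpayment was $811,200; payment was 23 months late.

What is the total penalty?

Accrued rate: 5% × 23 = 115%, capped at 30% → 30%
Failure-to-pay penalty: 30% of $811,200 = $243,360
Penalty before surcharge: $243,360 + $1,780 = $245,140
Administrative surcharge: 20% of $245,140 = $49,028
Total penalty: $245,140 + $49,028 = $294,168
Minimum $158,710: $294,168 meets the minimum, no increase.

$294,168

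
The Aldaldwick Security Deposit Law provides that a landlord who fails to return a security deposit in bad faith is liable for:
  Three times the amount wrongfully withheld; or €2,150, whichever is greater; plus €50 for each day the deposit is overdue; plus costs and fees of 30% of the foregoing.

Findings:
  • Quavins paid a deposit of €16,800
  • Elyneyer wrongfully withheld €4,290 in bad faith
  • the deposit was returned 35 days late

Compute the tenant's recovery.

€19,006

Trebled: 3 × €4,290 = €12,870
Minimum €2,150: €12,870 meets the minimum, no increase.
Late-return penalty: 35 × €50 = €1,750
Damages plus late penalty: €12,870 + €1,750 = €14,620
Costs and fees: 30% of €14,620 = €4,386
Total recovery: €14,620 + €4,386 = €19,006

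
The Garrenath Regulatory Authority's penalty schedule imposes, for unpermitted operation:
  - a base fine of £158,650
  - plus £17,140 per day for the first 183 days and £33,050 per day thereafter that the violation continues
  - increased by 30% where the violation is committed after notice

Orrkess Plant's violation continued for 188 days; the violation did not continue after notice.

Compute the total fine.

First 183 days: 183 × £17,140 = £3,136,620
Remaining days: (188 − 183) × £33,050 = £165,250
Per-day component: £3,136,620 + £165,250 = £3,301,870
Base plus per-day: £158,650 + £3,301,870 = £3,460,520
The violation did not continue after notice: no 30% increase.

£3,460,520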